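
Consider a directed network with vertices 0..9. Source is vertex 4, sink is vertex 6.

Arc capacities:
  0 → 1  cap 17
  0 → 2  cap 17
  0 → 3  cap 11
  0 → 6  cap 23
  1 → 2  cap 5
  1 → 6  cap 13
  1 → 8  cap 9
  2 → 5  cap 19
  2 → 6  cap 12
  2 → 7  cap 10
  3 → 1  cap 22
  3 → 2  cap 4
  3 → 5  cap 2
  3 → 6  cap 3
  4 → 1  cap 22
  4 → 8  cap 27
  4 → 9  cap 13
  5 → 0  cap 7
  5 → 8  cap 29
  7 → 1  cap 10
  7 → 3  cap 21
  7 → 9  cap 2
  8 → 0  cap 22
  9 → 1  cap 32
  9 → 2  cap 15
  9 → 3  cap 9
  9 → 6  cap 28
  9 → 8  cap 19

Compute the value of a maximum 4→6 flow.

Maximum flow value: 53

augment #1: 4→1→6 bottleneck 13, total now 13
augment #2: 4→9→6 bottleneck 13, total now 26
augment #3: 4→1→2→6 bottleneck 5, total now 31
augment #4: 4→8→0→6 bottleneck 22, total now 53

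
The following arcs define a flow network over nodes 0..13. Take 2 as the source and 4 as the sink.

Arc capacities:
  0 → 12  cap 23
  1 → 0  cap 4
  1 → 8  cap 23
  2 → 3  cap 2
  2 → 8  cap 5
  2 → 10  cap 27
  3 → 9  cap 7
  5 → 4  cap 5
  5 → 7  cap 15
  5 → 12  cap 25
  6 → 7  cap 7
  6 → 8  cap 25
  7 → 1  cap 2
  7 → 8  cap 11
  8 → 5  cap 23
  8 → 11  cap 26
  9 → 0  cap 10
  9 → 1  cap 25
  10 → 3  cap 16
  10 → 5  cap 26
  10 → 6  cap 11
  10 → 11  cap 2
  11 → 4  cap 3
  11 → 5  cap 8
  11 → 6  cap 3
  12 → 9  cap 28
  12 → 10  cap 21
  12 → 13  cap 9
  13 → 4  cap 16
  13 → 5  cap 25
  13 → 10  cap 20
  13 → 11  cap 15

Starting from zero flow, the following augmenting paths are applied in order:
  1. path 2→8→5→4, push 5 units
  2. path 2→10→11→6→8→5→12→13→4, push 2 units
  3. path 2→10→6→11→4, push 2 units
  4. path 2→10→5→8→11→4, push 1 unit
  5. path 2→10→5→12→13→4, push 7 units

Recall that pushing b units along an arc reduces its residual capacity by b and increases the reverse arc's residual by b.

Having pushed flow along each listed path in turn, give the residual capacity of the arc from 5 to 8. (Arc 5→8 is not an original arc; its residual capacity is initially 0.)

after path 1 (2→8→5→4, push 5): res(5,8)=5
after path 2 (2→10→11→6→8→5→12→13→4, push 2): res(5,8)=7
after path 3 (2→10→6→11→4, push 2): res(5,8)=7
after path 4 (2→10→5→8→11→4, push 1): res(5,8)=6
after path 5 (2→10→5→12→13→4, push 7): res(5,8)=6

Residual capacity of (5,8): 6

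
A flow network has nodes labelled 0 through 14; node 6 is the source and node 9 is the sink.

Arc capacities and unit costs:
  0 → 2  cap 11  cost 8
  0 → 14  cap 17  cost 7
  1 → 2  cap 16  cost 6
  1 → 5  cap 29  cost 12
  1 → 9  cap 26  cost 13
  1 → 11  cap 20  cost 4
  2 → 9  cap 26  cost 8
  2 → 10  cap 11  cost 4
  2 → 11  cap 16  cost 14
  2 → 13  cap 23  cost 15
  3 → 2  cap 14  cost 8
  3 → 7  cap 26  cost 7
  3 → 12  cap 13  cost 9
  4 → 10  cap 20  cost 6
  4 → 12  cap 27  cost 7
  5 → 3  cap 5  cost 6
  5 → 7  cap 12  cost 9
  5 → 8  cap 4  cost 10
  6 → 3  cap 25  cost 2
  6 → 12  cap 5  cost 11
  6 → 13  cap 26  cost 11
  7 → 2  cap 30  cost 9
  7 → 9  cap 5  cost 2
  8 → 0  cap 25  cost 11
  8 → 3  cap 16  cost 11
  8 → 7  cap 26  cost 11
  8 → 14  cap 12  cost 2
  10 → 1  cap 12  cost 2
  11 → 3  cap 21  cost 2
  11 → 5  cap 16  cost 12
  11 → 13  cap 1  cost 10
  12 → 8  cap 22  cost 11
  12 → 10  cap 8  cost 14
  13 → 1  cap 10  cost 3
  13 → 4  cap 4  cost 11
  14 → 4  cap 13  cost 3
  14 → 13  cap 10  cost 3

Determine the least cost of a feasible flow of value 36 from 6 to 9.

shortest-cost path #1: 6→3→7→9 push 5 @ unit cost 11 (adds 55)
shortest-cost path #2: 6→3→2→9 push 14 @ unit cost 18 (adds 252)
shortest-cost path #3: 6→3→7→2→9 push 6 @ unit cost 26 (adds 156)
shortest-cost path #4: 6→13→1→9 push 10 @ unit cost 27 (adds 270)
shortest-cost path #5: 6→12→10→1→9 push 1 @ unit cost 40 (adds 40)
total cost = 773

Minimum cost for 36 units: 773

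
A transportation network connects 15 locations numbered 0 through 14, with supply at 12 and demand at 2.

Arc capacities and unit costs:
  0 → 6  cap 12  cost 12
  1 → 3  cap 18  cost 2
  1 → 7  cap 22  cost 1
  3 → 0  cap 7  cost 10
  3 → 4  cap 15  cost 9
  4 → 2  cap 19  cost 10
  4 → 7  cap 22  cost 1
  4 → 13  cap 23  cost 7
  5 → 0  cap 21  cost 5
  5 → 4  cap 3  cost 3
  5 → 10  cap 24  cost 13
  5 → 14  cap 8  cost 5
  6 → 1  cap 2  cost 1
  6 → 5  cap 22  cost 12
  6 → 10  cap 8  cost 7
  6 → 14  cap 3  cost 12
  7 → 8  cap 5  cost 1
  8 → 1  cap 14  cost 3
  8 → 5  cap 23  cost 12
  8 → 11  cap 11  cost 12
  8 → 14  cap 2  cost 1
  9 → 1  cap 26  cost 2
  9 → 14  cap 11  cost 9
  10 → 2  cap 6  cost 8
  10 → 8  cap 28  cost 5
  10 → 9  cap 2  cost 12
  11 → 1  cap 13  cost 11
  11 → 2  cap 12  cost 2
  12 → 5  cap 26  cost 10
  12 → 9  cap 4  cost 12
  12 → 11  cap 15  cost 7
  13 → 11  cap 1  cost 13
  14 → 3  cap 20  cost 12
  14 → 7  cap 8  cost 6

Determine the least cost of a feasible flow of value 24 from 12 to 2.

Minimum cost for 24 units: 468

shortest-cost path #1: 12→11→2 push 12 @ unit cost 9 (adds 108)
shortest-cost path #2: 12→5→4→2 push 3 @ unit cost 23 (adds 69)
shortest-cost path #3: 12→5→10→2 push 6 @ unit cost 31 (adds 186)
shortest-cost path #4: 12→9→1→3→4→2 push 3 @ unit cost 35 (adds 105)
total cost = 468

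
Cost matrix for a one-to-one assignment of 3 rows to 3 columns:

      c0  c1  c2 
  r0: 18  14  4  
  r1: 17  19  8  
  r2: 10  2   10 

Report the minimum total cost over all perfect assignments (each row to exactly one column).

Minimum assignment cost: 23

optimal assignment: row0→col2 (cost 4), row1→col0 (cost 17), row2→col1 (cost 2)
total = 4 + 17 + 2 = 23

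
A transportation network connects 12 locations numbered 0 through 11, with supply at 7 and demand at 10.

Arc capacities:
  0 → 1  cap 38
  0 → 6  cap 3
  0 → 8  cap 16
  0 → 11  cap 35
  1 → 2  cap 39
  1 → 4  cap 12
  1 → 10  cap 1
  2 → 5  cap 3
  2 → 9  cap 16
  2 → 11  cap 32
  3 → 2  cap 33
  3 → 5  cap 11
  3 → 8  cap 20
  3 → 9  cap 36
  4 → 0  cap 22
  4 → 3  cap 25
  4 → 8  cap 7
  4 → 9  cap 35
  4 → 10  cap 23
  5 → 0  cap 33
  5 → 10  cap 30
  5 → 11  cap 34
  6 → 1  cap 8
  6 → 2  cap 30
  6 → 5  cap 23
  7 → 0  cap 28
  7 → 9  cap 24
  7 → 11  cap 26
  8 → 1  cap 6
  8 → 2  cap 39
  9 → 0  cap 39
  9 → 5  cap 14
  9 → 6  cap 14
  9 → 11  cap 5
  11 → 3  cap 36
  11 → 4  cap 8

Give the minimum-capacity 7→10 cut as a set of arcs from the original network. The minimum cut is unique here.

augment #1: 7→0→1→10 push 1
augment #2: 7→9→5→10 push 14
augment #3: 7→11→4→10 push 8
augment #4: 7→0→1→4→10 push 12
augment #5: 7→0→6→5→10 push 3
augment #6: 7→9→6→5→10 push 10
augment #7: 7→11→3→5→10 push 3
max flow = 51; residual-reachable set from 7 gives S-side
cut edges (S→T): {(1,4), (1,10), (5,10), (11,4)} total cap 51

Min-cut arcs: {(1,4), (1,10), (5,10), (11,4)} (total capacity 51)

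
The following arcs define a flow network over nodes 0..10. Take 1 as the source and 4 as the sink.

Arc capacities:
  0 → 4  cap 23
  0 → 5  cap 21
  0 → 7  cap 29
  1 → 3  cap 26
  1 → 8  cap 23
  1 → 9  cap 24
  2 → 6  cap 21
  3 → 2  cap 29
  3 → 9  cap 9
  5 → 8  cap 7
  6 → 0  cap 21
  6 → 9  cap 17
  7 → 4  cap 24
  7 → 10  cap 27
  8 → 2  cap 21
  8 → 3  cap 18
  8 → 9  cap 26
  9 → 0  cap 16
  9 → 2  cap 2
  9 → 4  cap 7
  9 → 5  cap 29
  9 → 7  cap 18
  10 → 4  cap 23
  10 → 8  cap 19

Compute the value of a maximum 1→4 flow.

Maximum flow value: 62

augment #1: 1→9→4 bottleneck 7, total now 7
augment #2: 1→9→0→4 bottleneck 16, total now 23
augment #3: 1→9→7→4 bottleneck 1, total now 24
augment #4: 1→3→9→7→4 bottleneck 9, total now 33
augment #5: 1→8→9→7→4 bottleneck 8, total now 41
augment #6: 1→3→2→6→0→4 bottleneck 7, total now 48
augment #7: 1→3→2→6→0→7→4 bottleneck 6, total now 54
augment #8: 1→3→2→6→0→7→10→4 bottleneck 4, total now 58
augment #9: 1→8→2→6→0→7→10→4 bottleneck 4, total now 62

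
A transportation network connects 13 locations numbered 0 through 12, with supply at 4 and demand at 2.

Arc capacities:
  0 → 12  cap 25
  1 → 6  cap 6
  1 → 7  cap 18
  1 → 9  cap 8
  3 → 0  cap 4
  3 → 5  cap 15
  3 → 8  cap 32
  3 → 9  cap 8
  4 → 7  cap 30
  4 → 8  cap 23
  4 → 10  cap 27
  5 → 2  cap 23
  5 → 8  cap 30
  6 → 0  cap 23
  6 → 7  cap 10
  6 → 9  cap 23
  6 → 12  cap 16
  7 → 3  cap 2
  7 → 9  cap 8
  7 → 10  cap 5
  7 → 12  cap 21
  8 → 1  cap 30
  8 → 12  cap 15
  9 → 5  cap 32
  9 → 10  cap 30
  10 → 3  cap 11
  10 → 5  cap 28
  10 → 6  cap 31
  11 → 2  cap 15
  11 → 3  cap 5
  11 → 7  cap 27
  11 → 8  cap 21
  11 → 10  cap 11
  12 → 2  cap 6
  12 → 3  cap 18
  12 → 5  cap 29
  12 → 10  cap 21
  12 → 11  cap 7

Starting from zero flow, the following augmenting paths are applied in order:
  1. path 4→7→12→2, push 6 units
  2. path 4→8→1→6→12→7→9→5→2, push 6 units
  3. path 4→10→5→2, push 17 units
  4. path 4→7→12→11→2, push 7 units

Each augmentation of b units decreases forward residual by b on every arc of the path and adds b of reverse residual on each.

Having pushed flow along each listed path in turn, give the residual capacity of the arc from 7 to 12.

Residual capacity of (7,12): 14

after path 1 (4→7→12→2, push 6): res(7,12)=15
after path 2 (4→8→1→6→12→7→9→5→2, push 6): res(7,12)=21
after path 3 (4→10→5→2, push 17): res(7,12)=21
after path 4 (4→7→12→11→2, push 7): res(7,12)=14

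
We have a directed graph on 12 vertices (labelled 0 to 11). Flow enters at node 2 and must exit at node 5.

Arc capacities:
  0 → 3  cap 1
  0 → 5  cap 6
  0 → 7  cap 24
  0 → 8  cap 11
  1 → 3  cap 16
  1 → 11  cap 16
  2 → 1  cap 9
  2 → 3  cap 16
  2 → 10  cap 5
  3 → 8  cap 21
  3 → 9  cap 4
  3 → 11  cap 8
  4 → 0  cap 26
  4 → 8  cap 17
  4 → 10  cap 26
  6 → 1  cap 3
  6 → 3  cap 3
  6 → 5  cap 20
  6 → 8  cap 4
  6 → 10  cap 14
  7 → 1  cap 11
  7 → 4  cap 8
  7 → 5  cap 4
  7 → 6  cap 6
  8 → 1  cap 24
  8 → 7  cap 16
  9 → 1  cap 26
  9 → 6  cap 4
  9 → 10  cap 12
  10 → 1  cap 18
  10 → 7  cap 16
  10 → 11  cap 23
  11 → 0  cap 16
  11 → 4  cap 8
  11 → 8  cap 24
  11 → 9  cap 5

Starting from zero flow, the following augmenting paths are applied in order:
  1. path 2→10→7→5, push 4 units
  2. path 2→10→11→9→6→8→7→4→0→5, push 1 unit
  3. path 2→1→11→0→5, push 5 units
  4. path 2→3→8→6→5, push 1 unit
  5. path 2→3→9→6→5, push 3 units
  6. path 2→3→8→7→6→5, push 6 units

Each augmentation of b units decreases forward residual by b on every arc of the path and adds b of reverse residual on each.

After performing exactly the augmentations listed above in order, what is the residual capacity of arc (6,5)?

Residual capacity of (6,5): 10

after path 1 (2→10→7→5, push 4): res(6,5)=20
after path 2 (2→10→11→9→6→8→7→4→0→5, push 1): res(6,5)=20
after path 3 (2→1→11→0→5, push 5): res(6,5)=20
after path 4 (2→3→8→6→5, push 1): res(6,5)=19
after path 5 (2→3→9→6→5, push 3): res(6,5)=16
after path 6 (2→3→8→7→6→5, push 6): res(6,5)=10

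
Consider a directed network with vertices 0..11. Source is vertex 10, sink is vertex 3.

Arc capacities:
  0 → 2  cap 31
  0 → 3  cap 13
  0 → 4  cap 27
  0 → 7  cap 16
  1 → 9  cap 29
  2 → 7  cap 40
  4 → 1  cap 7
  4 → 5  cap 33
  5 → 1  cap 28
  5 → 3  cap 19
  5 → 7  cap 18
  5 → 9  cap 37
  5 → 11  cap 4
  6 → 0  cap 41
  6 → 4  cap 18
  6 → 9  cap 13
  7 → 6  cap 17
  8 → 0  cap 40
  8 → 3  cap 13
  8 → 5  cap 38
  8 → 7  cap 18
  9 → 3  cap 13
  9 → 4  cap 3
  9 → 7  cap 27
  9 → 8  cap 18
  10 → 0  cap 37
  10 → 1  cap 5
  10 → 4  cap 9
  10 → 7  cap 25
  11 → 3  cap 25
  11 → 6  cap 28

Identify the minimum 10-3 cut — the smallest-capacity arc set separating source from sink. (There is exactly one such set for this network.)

Min-cut arcs: {(0,3), (5,3), (5,11), (8,3), (9,3)} (total capacity 62)

augment #1: 10→0→3 push 13
augment #2: 10→1→9→3 push 5
augment #3: 10→4→5→3 push 9
augment #4: 10→0→4→5→3 push 10
augment #5: 10→7→6→9→3 push 8
augment #6: 10→0→4→5→11→3 push 4
augment #7: 10→7→6→9→8→3 push 5
augment #8: 10→0→4→1→9→8→3 push 7
augment #9: 10→0→4→5→9→8→3 push 1
max flow = 62; residual-reachable set from 10 gives S-side
cut edges (S→T): {(0,3), (5,3), (5,11), (8,3), (9,3)} total cap 62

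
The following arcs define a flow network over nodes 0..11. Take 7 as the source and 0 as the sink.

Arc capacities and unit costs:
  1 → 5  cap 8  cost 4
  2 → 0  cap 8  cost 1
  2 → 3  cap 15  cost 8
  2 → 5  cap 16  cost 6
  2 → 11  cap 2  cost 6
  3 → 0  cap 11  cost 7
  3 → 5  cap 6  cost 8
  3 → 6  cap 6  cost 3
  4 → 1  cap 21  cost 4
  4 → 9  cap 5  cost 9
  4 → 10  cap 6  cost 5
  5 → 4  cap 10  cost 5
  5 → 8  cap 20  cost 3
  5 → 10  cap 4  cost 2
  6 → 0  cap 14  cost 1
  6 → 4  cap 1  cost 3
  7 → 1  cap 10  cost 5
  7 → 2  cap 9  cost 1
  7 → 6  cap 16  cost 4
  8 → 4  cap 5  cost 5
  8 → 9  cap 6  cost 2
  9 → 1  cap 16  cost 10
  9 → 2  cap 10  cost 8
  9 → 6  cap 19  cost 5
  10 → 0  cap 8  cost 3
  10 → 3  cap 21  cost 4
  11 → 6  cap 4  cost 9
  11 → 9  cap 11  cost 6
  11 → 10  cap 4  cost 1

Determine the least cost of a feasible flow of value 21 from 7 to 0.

shortest-cost path #1: 7→2→0 push 8 @ unit cost 2 (adds 16)
shortest-cost path #2: 7→6→0 push 13 @ unit cost 5 (adds 65)
total cost = 81

Minimum cost for 21 units: 81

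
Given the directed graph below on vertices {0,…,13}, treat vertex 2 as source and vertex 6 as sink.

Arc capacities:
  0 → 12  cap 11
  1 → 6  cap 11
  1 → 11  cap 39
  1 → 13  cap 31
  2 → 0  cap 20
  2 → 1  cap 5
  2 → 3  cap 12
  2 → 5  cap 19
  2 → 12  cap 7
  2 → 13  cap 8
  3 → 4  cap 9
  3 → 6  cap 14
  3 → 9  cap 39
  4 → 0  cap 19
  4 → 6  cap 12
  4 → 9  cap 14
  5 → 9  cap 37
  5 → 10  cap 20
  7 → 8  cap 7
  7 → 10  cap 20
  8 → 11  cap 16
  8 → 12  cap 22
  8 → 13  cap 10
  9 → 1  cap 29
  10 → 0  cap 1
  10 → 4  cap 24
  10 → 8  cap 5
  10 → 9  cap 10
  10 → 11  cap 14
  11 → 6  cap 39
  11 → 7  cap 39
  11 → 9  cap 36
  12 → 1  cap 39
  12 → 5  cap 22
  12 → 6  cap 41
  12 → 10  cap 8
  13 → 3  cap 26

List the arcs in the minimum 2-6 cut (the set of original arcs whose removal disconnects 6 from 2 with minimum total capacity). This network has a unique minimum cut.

augment #1: 2→1→6 push 5
augment #2: 2→3→6 push 12
augment #3: 2→12→6 push 7
augment #4: 2→0→12→6 push 11
augment #5: 2→13→3→6 push 2
augment #6: 2→5→9→1→6 push 6
augment #7: 2→5→10→4→6 push 12
augment #8: 2→5→10→11→6 push 1
augment #9: 2→13→3→4→10→11→6 push 6
max flow = 62; residual-reachable set from 2 gives S-side
cut edges (S→T): {(0,12), (2,1), (2,3), (2,5), (2,12), (2,13)} total cap 62

Min-cut arcs: {(0,12), (2,1), (2,3), (2,5), (2,12), (2,13)} (total capacity 62)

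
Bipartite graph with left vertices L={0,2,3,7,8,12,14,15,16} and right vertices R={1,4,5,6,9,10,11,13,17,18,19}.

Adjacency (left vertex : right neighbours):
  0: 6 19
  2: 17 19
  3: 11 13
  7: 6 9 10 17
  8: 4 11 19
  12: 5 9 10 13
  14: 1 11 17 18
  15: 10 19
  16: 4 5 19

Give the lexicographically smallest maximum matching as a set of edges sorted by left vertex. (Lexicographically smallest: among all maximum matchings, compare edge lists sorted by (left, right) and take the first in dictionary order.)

Lex-smallest maximum matching: {(0,6), (2,17), (3,11), (7,9), (8,4), (12,5), (14,1), (15,10), (16,19)}

|M| = 9 (so the lex-smallest maximum matching has 9 edges)
process left vertices in ascending order; for each, take the smallest-labelled available neighbour that still permits 9 edges overall, or leave it unmatched if none does
lex-smallest matching: {0-6, 2-17, 3-11, 7-9, 8-4, 12-5, 14-1, 15-10, 16-19}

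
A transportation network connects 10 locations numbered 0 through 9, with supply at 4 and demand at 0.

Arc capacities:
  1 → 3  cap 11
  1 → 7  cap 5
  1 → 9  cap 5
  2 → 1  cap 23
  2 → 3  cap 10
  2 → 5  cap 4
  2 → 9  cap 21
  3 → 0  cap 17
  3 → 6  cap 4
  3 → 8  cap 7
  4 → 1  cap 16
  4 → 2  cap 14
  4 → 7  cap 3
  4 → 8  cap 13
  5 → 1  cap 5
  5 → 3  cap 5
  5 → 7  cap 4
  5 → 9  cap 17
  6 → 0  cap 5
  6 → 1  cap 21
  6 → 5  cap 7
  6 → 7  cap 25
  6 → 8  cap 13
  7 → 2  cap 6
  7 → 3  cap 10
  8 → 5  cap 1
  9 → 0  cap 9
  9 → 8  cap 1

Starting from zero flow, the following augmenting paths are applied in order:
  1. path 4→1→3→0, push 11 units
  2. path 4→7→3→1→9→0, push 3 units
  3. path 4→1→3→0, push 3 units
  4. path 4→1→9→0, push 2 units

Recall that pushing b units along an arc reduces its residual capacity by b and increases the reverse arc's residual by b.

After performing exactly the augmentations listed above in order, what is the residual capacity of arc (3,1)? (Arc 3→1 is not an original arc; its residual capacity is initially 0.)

Residual capacity of (3,1): 11

after path 1 (4→1→3→0, push 11): res(3,1)=11
after path 2 (4→7→3→1→9→0, push 3): res(3,1)=8
after path 3 (4→1→3→0, push 3): res(3,1)=11
after path 4 (4→1→9→0, push 2): res(3,1)=11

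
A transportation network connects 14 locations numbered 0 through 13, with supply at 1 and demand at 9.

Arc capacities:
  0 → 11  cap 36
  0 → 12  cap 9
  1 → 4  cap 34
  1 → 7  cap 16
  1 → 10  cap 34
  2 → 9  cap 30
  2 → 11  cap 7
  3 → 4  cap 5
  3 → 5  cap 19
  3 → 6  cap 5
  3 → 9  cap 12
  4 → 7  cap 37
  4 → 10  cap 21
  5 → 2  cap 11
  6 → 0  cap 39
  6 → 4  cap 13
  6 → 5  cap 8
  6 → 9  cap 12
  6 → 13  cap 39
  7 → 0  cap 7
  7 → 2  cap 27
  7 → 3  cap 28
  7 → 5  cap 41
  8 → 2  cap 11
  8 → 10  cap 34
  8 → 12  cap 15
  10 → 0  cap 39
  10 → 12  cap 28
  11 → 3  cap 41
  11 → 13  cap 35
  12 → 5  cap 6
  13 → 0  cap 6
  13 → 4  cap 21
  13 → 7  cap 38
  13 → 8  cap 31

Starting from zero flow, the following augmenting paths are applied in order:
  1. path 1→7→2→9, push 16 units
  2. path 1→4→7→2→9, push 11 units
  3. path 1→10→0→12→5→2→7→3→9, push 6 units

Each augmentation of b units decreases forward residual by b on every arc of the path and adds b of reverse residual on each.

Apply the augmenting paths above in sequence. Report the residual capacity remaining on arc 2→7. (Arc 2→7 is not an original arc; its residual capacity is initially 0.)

after path 1 (1→7→2→9, push 16): res(2,7)=16
after path 2 (1→4→7→2→9, push 11): res(2,7)=27
after path 3 (1→10→0→12→5→2→7→3→9, push 6): res(2,7)=21

Residual capacity of (2,7): 21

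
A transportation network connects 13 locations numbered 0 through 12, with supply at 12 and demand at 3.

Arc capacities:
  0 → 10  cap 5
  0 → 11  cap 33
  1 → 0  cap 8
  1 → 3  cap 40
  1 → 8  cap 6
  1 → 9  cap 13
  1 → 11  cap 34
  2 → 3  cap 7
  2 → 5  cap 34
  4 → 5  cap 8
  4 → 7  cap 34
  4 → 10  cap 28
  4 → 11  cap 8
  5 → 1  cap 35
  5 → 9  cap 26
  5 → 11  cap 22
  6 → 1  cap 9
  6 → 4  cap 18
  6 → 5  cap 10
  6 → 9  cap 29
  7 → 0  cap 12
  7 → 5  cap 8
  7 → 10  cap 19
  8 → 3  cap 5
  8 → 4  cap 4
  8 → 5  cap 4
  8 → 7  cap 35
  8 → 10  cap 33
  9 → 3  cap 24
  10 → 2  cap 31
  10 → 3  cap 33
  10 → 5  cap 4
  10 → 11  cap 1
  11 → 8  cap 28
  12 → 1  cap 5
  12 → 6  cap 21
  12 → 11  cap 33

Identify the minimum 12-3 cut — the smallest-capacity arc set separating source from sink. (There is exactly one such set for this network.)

Min-cut arcs: {(11,8), (12,1), (12,6)} (total capacity 54)

augment #1: 12→1→3 push 5
augment #2: 12→6→1→3 push 9
augment #3: 12→6→9→3 push 12
augment #4: 12→11→8→3 push 5
augment #5: 12→11→8→10→3 push 23
max flow = 54; residual-reachable set from 12 gives S-side
cut edges (S→T): {(11,8), (12,1), (12,6)} total cap 54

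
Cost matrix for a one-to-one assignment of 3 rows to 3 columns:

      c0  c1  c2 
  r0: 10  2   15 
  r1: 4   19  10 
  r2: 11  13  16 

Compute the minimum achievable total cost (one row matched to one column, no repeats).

Minimum assignment cost: 22

optimal assignment: row0→col1 (cost 2), row1→col0 (cost 4), row2→col2 (cost 16)
total = 2 + 4 + 16 = 22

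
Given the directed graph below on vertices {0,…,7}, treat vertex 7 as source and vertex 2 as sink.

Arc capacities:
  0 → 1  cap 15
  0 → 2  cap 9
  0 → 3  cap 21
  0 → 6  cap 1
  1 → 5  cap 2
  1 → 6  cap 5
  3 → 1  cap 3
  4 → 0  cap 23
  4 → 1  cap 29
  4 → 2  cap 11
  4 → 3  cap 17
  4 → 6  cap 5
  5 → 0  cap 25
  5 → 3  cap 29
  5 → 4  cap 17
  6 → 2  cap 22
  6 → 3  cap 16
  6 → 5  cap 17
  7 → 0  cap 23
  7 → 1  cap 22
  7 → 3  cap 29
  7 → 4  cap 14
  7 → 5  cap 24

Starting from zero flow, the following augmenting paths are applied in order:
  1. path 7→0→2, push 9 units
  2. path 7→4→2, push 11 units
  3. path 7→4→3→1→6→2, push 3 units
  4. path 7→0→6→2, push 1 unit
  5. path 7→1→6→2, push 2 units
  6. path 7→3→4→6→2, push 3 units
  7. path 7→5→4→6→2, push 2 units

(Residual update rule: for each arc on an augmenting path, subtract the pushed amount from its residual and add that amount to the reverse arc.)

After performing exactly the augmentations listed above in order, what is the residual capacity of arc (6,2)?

after path 1 (7→0→2, push 9): res(6,2)=22
after path 2 (7→4→2, push 11): res(6,2)=22
after path 3 (7→4→3→1→6→2, push 3): res(6,2)=19
after path 4 (7→0→6→2, push 1): res(6,2)=18
after path 5 (7→1→6→2, push 2): res(6,2)=16
after path 6 (7→3→4→6→2, push 3): res(6,2)=13
after path 7 (7→5→4→6→2, push 2): res(6,2)=11

Residual capacity of (6,2): 11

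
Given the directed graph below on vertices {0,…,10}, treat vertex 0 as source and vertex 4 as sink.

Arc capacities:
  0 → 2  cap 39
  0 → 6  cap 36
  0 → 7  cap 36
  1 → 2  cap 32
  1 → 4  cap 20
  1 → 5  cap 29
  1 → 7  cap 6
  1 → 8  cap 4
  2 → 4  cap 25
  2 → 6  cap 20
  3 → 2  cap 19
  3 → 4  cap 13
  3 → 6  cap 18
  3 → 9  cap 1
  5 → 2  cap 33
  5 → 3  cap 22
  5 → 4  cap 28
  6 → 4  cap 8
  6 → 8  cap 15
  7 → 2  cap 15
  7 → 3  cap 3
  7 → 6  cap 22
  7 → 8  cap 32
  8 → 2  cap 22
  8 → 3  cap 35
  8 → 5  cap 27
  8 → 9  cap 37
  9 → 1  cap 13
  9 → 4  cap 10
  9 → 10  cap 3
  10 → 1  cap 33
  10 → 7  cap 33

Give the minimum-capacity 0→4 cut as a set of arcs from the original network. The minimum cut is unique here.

augment #1: 0→2→4 push 25
augment #2: 0→6→4 push 8
augment #3: 0→7→3→4 push 3
augment #4: 0→6→8→3→4 push 10
augment #5: 0→6→8→5→4 push 5
augment #6: 0→7→8→5→4 push 22
augment #7: 0→7→8→9→4 push 10
max flow = 83; residual-reachable set from 0 gives S-side
cut edges (S→T): {(2,4), (6,4), (6,8), (7,3), (7,8)} total cap 83

Min-cut arcs: {(2,4), (6,4), (6,8), (7,3), (7,8)} (total capacity 83)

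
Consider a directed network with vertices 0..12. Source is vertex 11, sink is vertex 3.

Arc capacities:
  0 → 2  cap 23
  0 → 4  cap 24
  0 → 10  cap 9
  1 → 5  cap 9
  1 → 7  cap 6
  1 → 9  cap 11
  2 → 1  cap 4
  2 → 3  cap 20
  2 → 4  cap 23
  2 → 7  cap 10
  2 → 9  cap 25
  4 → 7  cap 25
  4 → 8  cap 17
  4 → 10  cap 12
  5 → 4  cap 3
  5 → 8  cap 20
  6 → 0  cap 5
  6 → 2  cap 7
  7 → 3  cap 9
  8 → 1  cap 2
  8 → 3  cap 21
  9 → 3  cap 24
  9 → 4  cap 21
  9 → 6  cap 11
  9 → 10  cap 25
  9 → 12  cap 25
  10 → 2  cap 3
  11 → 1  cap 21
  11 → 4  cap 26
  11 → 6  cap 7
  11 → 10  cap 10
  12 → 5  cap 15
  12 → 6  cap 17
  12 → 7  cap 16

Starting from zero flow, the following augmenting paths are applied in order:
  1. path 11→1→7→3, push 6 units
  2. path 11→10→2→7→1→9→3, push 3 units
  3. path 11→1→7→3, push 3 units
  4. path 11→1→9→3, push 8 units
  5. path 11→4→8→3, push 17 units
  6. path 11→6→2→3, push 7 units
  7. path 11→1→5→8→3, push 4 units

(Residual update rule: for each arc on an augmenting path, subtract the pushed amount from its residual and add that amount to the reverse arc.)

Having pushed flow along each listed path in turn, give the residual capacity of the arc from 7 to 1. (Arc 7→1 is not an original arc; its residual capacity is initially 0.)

after path 1 (11→1→7→3, push 6): res(7,1)=6
after path 2 (11→10→2→7→1→9→3, push 3): res(7,1)=3
after path 3 (11→1→7→3, push 3): res(7,1)=6
after path 4 (11→1→9→3, push 8): res(7,1)=6
after path 5 (11→4→8→3, push 17): res(7,1)=6
after path 6 (11→6→2→3, push 7): res(7,1)=6
after path 7 (11→1→5→8→3, push 4): res(7,1)=6

Residual capacity of (7,1): 6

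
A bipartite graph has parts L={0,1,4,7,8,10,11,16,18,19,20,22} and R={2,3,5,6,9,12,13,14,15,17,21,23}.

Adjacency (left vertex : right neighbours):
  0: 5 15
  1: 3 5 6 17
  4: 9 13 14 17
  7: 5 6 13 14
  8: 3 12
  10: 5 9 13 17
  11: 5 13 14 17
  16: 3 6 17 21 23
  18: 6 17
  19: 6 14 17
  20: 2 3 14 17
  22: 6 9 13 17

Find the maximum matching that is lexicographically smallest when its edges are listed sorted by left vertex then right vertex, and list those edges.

|M| = 11 (so the lex-smallest maximum matching has 11 edges)
process left vertices in ascending order; for each, take the smallest-labelled available neighbour that still permits 11 edges overall, or leave it unmatched if none does
lex-smallest matching: {0-15, 1-3, 4-9, 7-5, 8-12, 10-13, 11-14, 16-21, 18-6, 19-17, 20-2}

Lex-smallest maximum matching: {(0,15), (1,3), (4,9), (7,5), (8,12), (10,13), (11,14), (16,21), (18,6), (19,17), (20,2)}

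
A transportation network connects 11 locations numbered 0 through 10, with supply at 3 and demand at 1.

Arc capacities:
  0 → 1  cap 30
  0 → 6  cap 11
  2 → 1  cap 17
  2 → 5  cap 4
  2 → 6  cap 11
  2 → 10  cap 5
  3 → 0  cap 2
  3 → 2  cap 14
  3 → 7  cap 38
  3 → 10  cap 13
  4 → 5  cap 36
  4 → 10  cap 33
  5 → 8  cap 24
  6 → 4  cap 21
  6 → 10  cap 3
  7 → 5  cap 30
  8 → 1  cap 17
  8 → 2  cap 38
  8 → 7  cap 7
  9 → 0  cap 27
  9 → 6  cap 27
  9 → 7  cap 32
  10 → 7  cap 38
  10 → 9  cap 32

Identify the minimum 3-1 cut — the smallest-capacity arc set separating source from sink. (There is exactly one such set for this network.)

Min-cut arcs: {(3,0), (3,2), (3,10), (5,8)} (total capacity 53)

augment #1: 3→0→1 push 2
augment #2: 3→2→1 push 14
augment #3: 3→7→5→8→1 push 17
augment #4: 3→10→9→0→1 push 13
augment #5: 3→7→5→8→2→1 push 3
augment #6: 3→7→5→8→2→10→9→0→1 push 4
max flow = 53; residual-reachable set from 3 gives S-side
cut edges (S→T): {(3,0), (3,2), (3,10), (5,8)} total cap 53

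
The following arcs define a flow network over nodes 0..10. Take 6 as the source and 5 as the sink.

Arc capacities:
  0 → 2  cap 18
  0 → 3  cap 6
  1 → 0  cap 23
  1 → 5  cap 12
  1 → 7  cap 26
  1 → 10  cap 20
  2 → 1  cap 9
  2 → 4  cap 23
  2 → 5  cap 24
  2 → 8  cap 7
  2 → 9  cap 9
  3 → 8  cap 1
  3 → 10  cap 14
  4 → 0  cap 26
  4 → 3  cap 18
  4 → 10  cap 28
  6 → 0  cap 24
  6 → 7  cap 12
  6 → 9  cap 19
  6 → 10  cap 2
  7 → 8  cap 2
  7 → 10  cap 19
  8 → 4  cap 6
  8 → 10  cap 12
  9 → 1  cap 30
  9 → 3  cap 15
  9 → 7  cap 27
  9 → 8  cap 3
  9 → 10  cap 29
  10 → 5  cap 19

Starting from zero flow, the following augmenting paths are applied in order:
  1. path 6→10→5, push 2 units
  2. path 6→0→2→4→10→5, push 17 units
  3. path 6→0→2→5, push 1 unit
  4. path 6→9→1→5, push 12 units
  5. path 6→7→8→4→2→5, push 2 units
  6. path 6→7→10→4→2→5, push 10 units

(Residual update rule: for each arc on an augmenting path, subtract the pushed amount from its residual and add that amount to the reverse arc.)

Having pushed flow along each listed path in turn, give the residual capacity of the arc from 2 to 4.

Residual capacity of (2,4): 18

after path 1 (6→10→5, push 2): res(2,4)=23
after path 2 (6→0→2→4→10→5, push 17): res(2,4)=6
after path 3 (6→0→2→5, push 1): res(2,4)=6
after path 4 (6→9→1→5, push 12): res(2,4)=6
after path 5 (6→7→8→4→2→5, push 2): res(2,4)=8
after path 6 (6→7→10→4→2→5, push 10): res(2,4)=18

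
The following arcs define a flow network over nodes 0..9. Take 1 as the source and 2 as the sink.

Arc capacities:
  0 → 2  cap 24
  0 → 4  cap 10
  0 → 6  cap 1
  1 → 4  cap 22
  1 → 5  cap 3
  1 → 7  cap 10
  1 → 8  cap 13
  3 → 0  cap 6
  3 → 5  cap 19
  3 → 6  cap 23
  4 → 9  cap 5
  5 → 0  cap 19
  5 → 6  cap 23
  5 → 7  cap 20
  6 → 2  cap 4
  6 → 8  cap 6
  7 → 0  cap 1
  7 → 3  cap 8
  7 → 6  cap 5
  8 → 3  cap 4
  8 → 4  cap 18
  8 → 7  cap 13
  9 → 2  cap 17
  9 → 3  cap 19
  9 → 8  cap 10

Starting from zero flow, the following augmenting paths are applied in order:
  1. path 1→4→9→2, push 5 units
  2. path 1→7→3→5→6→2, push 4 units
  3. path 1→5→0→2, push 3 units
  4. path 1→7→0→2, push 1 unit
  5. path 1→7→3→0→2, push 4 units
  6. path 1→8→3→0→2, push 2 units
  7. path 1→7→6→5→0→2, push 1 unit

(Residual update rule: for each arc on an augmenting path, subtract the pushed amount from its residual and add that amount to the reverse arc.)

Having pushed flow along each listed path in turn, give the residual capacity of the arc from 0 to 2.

Residual capacity of (0,2): 13

after path 1 (1→4→9→2, push 5): res(0,2)=24
after path 2 (1→7→3→5→6→2, push 4): res(0,2)=24
after path 3 (1→5→0→2, push 3): res(0,2)=21
after path 4 (1→7→0→2, push 1): res(0,2)=20
after path 5 (1→7→3→0→2, push 4): res(0,2)=16
after path 6 (1→8→3→0→2, push 2): res(0,2)=14
after path 7 (1→7→6→5→0→2, push 1): res(0,2)=13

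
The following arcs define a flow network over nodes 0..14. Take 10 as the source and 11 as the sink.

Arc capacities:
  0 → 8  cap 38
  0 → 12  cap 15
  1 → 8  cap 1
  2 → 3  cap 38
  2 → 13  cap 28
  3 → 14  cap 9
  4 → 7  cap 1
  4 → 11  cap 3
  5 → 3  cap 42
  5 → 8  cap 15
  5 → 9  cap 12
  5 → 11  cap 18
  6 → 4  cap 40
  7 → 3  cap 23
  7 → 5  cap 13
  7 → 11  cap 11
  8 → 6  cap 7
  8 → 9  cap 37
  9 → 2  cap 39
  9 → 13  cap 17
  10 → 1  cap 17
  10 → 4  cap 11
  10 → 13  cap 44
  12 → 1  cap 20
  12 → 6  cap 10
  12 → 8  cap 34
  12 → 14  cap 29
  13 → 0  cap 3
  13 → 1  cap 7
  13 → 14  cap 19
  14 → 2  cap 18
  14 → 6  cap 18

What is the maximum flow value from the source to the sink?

Maximum flow value: 4

augment #1: 10→4→11 bottleneck 3, total now 3
augment #2: 10→4→7→11 bottleneck 1, total now 4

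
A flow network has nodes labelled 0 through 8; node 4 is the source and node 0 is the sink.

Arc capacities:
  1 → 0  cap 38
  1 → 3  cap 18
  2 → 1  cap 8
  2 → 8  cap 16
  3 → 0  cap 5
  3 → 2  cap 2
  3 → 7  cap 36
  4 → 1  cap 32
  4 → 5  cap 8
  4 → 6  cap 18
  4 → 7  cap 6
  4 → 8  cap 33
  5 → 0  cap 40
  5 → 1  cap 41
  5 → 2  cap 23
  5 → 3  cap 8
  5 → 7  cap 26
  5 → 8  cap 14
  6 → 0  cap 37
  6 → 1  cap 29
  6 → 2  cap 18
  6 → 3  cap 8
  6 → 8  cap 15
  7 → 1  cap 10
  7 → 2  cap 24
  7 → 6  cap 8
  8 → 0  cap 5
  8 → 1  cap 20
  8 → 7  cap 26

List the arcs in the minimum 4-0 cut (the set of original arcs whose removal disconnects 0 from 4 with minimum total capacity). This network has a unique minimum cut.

augment #1: 4→1→0 push 32
augment #2: 4→5→0 push 8
augment #3: 4→6→0 push 18
augment #4: 4→8→0 push 5
augment #5: 4→7→1→0 push 6
augment #6: 4→8→1→3→0 push 5
augment #7: 4→8→7→6→0 push 8
max flow = 82; residual-reachable set from 4 gives S-side
cut edges (S→T): {(1,0), (3,0), (4,5), (4,6), (7,6), (8,0)} total cap 82

Min-cut arcs: {(1,0), (3,0), (4,5), (4,6), (7,6), (8,0)} (total capacity 82)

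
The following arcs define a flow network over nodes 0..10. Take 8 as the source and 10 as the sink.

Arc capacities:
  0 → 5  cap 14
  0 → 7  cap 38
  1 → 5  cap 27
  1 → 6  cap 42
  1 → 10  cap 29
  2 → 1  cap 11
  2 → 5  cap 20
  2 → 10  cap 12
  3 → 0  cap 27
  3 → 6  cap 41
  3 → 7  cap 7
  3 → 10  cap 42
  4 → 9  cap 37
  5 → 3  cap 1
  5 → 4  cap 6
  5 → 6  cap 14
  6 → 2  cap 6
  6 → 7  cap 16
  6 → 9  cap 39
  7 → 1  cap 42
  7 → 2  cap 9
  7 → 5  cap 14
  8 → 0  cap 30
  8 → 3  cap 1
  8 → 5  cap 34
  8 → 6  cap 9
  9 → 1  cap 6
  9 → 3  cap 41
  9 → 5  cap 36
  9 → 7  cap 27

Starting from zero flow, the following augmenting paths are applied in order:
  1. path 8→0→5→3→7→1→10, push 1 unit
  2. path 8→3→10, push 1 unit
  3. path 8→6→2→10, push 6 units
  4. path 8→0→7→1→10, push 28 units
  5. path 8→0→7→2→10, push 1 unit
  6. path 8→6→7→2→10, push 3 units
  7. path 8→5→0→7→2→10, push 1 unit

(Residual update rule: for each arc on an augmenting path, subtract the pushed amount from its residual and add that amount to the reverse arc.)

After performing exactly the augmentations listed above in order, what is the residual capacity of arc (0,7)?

after path 1 (8→0→5→3→7→1→10, push 1): res(0,7)=38
after path 2 (8→3→10, push 1): res(0,7)=38
after path 3 (8→6→2→10, push 6): res(0,7)=38
after path 4 (8→0→7→1→10, push 28): res(0,7)=10
after path 5 (8→0→7→2→10, push 1): res(0,7)=9
after path 6 (8→6→7→2→10, push 3): res(0,7)=9
after path 7 (8→5→0→7→2→10, push 1): res(0,7)=8

Residual capacity of (0,7): 8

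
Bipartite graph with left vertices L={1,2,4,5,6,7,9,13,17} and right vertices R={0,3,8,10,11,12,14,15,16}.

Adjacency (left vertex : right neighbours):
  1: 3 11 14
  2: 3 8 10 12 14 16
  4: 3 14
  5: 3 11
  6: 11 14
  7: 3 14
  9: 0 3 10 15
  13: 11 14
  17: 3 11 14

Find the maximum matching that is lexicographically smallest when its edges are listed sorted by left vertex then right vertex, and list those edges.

|M| = 5 (so the lex-smallest maximum matching has 5 edges)
process left vertices in ascending order; for each, take the smallest-labelled available neighbour that still permits 5 edges overall, or leave it unmatched if none does
lex-smallest matching: {1-3, 2-8, 4-14, 5-11, 9-0}

Lex-smallest maximum matching: {(1,3), (2,8), (4,14), (5,11), (9,0)}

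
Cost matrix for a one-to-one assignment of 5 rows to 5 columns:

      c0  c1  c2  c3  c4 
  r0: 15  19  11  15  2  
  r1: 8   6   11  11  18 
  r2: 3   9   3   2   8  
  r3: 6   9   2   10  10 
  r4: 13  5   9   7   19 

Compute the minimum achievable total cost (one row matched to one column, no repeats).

optimal assignment: row0→col4 (cost 2), row1→col0 (cost 8), row2→col3 (cost 2), row3→col2 (cost 2), row4→col1 (cost 5)
total = 2 + 8 + 2 + 2 + 5 = 19

Minimum assignment cost: 19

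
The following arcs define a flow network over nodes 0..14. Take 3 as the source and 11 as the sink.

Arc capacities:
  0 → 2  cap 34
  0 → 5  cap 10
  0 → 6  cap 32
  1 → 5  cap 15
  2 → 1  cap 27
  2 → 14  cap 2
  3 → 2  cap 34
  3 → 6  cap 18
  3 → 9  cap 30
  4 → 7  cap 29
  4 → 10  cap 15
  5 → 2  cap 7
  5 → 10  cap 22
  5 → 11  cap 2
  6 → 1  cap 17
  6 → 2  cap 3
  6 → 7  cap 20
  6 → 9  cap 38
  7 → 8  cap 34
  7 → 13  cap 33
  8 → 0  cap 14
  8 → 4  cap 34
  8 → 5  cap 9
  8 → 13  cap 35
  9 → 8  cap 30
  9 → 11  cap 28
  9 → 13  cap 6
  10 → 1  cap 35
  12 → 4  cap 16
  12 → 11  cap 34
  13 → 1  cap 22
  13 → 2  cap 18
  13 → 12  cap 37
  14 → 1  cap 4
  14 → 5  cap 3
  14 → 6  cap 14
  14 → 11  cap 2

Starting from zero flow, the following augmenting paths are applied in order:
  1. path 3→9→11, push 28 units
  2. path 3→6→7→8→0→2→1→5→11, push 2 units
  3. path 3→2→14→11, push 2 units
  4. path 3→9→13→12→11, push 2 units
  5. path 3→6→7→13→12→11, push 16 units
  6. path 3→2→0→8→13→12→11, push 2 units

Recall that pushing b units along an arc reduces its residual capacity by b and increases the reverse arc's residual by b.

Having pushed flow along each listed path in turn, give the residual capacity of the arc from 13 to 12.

Residual capacity of (13,12): 17

after path 1 (3→9→11, push 28): res(13,12)=37
after path 2 (3→6→7→8→0→2→1→5→11, push 2): res(13,12)=37
after path 3 (3→2→14→11, push 2): res(13,12)=37
after path 4 (3→9→13→12→11, push 2): res(13,12)=35
after path 5 (3→6→7→13→12→11, push 16): res(13,12)=19
after path 6 (3→2→0→8→13→12→11, push 2): res(13,12)=17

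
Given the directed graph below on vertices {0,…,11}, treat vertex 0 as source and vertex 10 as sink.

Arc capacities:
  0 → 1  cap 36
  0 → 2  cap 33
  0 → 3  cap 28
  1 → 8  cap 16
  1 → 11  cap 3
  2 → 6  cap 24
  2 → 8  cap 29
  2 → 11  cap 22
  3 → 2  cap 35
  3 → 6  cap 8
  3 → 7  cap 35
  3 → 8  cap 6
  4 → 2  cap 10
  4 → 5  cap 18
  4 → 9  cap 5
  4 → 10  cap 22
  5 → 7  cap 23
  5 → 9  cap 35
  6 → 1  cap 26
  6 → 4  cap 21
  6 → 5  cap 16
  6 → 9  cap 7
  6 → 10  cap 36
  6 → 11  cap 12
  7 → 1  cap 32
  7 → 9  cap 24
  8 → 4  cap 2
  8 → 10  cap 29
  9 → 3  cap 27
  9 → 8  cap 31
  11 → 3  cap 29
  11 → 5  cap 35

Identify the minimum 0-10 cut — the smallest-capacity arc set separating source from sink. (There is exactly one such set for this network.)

augment #1: 0→1→8→10 push 16
augment #2: 0→2→6→10 push 24
augment #3: 0→2→8→10 push 9
augment #4: 0→3→6→10 push 8
augment #5: 0→3→8→10 push 4
augment #6: 0→3→8→4→10 push 2
max flow = 63; residual-reachable set from 0 gives S-side
cut edges (S→T): {(2,6), (3,6), (8,4), (8,10)} total cap 63

Min-cut arcs: {(2,6), (3,6), (8,4), (8,10)} (total capacity 63)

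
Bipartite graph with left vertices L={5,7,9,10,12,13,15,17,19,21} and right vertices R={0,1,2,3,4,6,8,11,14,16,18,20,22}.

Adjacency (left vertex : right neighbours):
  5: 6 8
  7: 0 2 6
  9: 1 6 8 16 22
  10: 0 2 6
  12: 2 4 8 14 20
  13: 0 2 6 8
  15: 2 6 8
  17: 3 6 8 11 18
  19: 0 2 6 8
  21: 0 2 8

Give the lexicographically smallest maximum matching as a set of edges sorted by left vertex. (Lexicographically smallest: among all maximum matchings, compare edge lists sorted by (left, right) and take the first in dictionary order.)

Lex-smallest maximum matching: {(5,6), (7,0), (9,1), (10,2), (12,4), (13,8), (17,3)}

|M| = 7 (so the lex-smallest maximum matching has 7 edges)
process left vertices in ascending order; for each, take the smallest-labelled available neighbour that still permits 7 edges overall, or leave it unmatched if none does
lex-smallest matching: {5-6, 7-0, 9-1, 10-2, 12-4, 13-8, 17-3}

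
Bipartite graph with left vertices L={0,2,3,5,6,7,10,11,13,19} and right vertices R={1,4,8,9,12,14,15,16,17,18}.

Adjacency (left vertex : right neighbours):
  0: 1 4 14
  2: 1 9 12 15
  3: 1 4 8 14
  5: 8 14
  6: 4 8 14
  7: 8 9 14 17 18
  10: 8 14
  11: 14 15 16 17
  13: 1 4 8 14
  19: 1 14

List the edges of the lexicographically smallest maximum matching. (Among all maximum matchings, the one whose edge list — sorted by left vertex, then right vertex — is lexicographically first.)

Lex-smallest maximum matching: {(0,1), (2,9), (3,4), (5,8), (6,14), (7,17), (11,15)}

|M| = 7 (so the lex-smallest maximum matching has 7 edges)
process left vertices in ascending order; for each, take the smallest-labelled available neighbour that still permits 7 edges overall, or leave it unmatched if none does
lex-smallest matching: {0-1, 2-9, 3-4, 5-8, 6-14, 7-17, 11-15}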